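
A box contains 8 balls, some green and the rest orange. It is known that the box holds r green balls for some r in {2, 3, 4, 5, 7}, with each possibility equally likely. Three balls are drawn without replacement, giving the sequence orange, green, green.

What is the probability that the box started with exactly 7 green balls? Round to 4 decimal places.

For each hypothesis, P(data | H) works out to: P(data | r = 2) = (6/8)(2/7)(1/6) = 1/28; P(data | r = 3) = (5/8)(3/7)(2/6) = 5/56; P(data | r = 4) = (4/8)(4/7)(3/6) = 1/7; P(data | r = 5) = (3/8)(5/7)(4/6) = 5/28; P(data | r = 7) = (1/8)(7/7)(6/6) = 1/8.
The prior-weighted likelihoods are 1/5 · 1/28 = 1/140, 1/5 · 5/56 = 1/56, 1/5 · 1/7 = 1/35, 1/5 · 5/28 = 1/28, 1/5 · 1/8 = 1/40; these sum to 4/35.
By Bayes' rule, P(r = 7 | data) = (1/40) / (4/35) = 7/32.

0.2188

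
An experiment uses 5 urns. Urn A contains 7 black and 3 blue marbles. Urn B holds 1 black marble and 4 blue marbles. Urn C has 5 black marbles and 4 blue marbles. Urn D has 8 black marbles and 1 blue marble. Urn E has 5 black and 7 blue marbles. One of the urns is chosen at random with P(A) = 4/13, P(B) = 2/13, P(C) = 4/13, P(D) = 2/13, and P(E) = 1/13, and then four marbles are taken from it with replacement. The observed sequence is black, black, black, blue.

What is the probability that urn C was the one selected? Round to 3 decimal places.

0.329

Compute the likelihood of the observed sequence for each case: P(data | urn A) = (7/10)(7/10)(7/10)(3/10) = 0.1029; P(data | urn B) = (1/5)(1/5)(1/5)(4/5) = 0.0064; P(data | urn C) = (5/9)(5/9)(5/9)(4/9) = 0.076208; P(data | urn D) = (8/9)(8/9)(8/9)(1/9) = 0.078037; P(data | urn E) = (5/12)(5/12)(5/12)(7/12) = 0.042197.
Multiplying each by its prior: 4/13 · 0.1029 = 0.031662, 2/13 · 0.0064 = 0.00098462, 4/13 · 0.076208 = 0.023449, 2/13 · 0.078037 = 0.012006, 1/13 · 0.042197 = 0.0032459; summing to 0.071346.
Hence P(urn C | data) = (0.023449) / (0.071346) = 0.32866.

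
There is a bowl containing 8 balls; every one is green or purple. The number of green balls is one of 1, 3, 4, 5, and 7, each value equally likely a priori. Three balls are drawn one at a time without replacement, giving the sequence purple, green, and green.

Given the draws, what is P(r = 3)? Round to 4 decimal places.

Under each hypothesis, the probability of the observed sequence is: P(data | r = 1) = (7/8)(1/7)(0/6) = 0; P(data | r = 3) = (5/8)(3/7)(2/6) = 5/56; P(data | r = 4) = (4/8)(4/7)(3/6) = 1/7; P(data | r = 5) = (3/8)(5/7)(4/6) = 5/28; P(data | r = 7) = (1/8)(7/7)(6/6) = 1/8.
Multiplying each by its prior: 1/5 · 0 = 0, 1/5 · 5/56 = 1/56, 1/5 · 1/7 = 1/35, 1/5 · 5/28 = 1/28, 1/5 · 1/8 = 1/40; summing to 3/28.
Therefore the posterior P(r = 3 | data) = (1/56) / (3/28) = 1/6.

0.1667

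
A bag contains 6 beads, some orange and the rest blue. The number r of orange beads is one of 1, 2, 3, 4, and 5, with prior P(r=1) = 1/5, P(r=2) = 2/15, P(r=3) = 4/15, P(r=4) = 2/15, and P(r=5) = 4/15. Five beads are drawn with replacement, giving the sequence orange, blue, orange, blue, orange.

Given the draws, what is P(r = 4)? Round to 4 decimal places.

0.2212

Under each hypothesis, the probability of the observed sequence is: P(data | r = 1) = (1/6)(5/6)(1/6)(5/6)(1/6) = 0.003215; P(data | r = 2) = (2/6)(4/6)(2/6)(4/6)(2/6) = 0.016461; P(data | r = 3) = (3/6)(3/6)(3/6)(3/6)(3/6) = 0.03125; P(data | r = 4) = (4/6)(2/6)(4/6)(2/6)(4/6) = 0.032922; P(data | r = 5) = (5/6)(1/6)(5/6)(1/6)(5/6) = 0.016075.
The prior-weighted likelihoods are 1/5 · 0.003215 = 0.000643, 2/15 · 0.016461 = 0.0021948, 4/15 · 0.03125 = 0.0083333, 2/15 · 0.032922 = 0.0043896, 4/15 · 0.016075 = 0.0042867; these sum to 0.019847.
Therefore the posterior P(r = 4 | data) = (0.0043896) / (0.019847) = 0.22117.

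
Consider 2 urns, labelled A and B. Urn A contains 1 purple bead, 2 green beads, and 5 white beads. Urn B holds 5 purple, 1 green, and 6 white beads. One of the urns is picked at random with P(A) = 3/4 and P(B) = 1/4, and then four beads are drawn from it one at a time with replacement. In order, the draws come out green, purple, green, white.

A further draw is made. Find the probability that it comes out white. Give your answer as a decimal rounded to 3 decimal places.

Compute the likelihood of the observed sequence for each case: P(data | urn A) = (2/8)(1/8)(2/8)(5/8) = 0.0048828; P(data | urn B) = (1/12)(5/12)(1/12)(6/12) = 0.0014468.
Multiplying each by its prior: 3/4 · 0.0048828 = 0.0036621, 1/4 · 0.0014468 = 0.00036169; with total 0.0040238.
Normalising, the posterior is P(urn A | data) = 0.91011, P(urn B | data) = 0.089888.
Averaging over the posterior, P(white next | data) = (5/8)(0.91011) + (1/2)(0.089888) = 0.61376.

0.614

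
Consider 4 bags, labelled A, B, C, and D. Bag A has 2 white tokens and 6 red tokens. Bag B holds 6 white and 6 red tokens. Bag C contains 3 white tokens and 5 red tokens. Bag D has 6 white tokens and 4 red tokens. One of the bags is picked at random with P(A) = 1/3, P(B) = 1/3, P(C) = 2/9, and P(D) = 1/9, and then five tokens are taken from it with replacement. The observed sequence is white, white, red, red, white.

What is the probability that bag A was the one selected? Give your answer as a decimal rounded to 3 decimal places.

The likelihood of the observed sequence under each hypothesis: P(data | bag A) = (2/8)(2/8)(6/8)(6/8)(2/8) = 0.0087891; P(data | bag B) = (6/12)(6/12)(6/12)(6/12)(6/12) = 0.03125; P(data | bag C) = (3/8)(3/8)(5/8)(5/8)(3/8) = 0.020599; P(data | bag D) = (6/10)(6/10)(4/10)(4/10)(6/10) = 0.03456.
Multiplying each by its prior: 1/3 · 0.0087891 = 0.0029297, 1/3 · 0.03125 = 0.010417, 2/9 · 0.020599 = 0.0045776, 1/9 · 0.03456 = 0.00384; with total 0.021764.
By Bayes' rule, P(bag A | data) = (0.0029297) / (0.021764) = 0.13461.

0.135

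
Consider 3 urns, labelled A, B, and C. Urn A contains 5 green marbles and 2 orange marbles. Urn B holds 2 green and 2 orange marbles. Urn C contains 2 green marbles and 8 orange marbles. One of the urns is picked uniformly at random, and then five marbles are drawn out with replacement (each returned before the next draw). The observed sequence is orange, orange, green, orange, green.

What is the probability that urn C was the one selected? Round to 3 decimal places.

Compute the likelihood of the observed sequence for each case: P(data | urn A) = (2/7)(2/7)(5/7)(2/7)(5/7) = 0.0119; P(data | urn B) = (2/4)(2/4)(2/4)(2/4)(2/4) = 0.03125; P(data | urn C) = (8/10)(8/10)(2/10)(8/10)(2/10) = 0.02048.
Multiplying each by its prior: 1/3 · 0.0119 = 0.0039666, 1/3 · 0.03125 = 0.010417, 1/3 · 0.02048 = 0.0068267; summing to 0.02121.
By Bayes' rule, P(urn C | data) = (0.0068267) / (0.02121) = 0.32186.

0.322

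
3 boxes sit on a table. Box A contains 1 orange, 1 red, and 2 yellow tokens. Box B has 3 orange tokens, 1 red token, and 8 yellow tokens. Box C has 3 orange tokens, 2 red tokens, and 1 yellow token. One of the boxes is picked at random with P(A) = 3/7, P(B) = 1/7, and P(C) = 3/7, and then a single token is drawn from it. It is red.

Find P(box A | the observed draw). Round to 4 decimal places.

0.4091

The likelihood of this draw under each hypothesis: P(data | box A) = (1/4) = 1/4; P(data | box B) = (1/12) = 1/12; P(data | box C) = (2/6) = 1/3.
Weighting by the prior gives 3/7 · 1/4 = 3/28, 1/7 · 1/12 = 1/84, 3/7 · 1/3 = 1/7; with total 11/42.
So P(box A | data) = (3/28) / (11/42) = 9/22.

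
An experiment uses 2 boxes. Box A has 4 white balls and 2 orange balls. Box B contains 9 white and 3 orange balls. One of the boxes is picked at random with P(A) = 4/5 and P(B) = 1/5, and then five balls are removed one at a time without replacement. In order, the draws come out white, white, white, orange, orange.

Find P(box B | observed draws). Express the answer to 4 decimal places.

0.1066

The likelihood of the observed sequence under each hypothesis: P(data | box A) = (4/6)(3/5)(2/4)(2/3)(1/2) = 0.066667; P(data | box B) = (9/12)(8/11)(7/10)(3/9)(2/8) = 0.031818.
Weighting by the prior gives 4/5 · 0.066667 = 0.053333, 1/5 · 0.031818 = 0.0063636; with total 0.059697.
Hence P(box B | data) = (0.0063636) / (0.059697) = 0.1066.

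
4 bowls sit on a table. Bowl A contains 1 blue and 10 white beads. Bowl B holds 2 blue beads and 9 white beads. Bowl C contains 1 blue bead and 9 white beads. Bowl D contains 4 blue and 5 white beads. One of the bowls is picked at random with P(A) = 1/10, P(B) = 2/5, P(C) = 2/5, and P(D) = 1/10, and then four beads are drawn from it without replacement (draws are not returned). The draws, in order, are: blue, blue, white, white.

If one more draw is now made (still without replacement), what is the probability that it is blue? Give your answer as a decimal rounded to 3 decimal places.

Under each hypothesis, the probability of the observed sequence is: P(data | bowl A) = (1/11)(0/10) = 0; P(data | bowl B) = (2/11)(1/10)(9/9)(8/8) = 0.018182; P(data | bowl C) = (1/10)(0/9) = 0; P(data | bowl D) = (4/9)(3/8)(5/7)(4/6) = 0.079365.
The prior-weighted likelihoods are 1/10 · 0 = 0, 2/5 · 0.018182 = 0.0072727, 2/5 · 0 = 0, 1/10 · 0.079365 = 0.0079365; summing to 0.015209.
Normalising, the posterior is P(bowl A | data) = 0, P(bowl B | data) = 0.47818, P(bowl C | data) = 0, P(bowl D | data) = 0.52182.
The predictive probability is P(blue next | data) = (0)(0.47818) + (2/5)(0.52182) = 0.20873.

0.209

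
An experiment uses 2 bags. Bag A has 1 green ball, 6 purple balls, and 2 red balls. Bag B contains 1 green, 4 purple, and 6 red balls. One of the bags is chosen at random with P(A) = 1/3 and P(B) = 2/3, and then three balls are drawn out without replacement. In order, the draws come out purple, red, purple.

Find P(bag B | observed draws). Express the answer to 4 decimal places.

0.5499

For each hypothesis, P(data | H) works out to: P(data | bag A) = (6/9)(2/8)(5/7) = 0.11905; P(data | bag B) = (4/11)(6/10)(3/9) = 0.072727.
Weighting by the prior gives 1/3 · 0.11905 = 0.039683, 2/3 · 0.072727 = 0.048485; summing to 0.088167.
By Bayes' rule, P(bag B | data) = (0.048485) / (0.088167) = 0.54992.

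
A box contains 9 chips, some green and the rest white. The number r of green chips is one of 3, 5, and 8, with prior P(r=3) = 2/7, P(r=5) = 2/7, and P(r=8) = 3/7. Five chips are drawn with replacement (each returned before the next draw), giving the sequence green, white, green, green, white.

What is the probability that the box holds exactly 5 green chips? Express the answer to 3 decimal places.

For each hypothesis, P(data | H) works out to: P(data | r = 3) = (3/9)(6/9)(3/9)(3/9)(6/9) = 0.016461; P(data | r = 5) = (5/9)(4/9)(5/9)(5/9)(4/9) = 0.03387; P(data | r = 8) = (8/9)(1/9)(8/9)(8/9)(1/9) = 0.0086708.
The prior-weighted likelihoods are 2/7 · 0.016461 = 0.0047031, 2/7 · 0.03387 = 0.0096772, 3/7 · 0.0086708 = 0.003716; summing to 0.018096.
Therefore the posterior P(r = 5 | data) = (0.0096772) / (0.018096) = 0.53476.

0.535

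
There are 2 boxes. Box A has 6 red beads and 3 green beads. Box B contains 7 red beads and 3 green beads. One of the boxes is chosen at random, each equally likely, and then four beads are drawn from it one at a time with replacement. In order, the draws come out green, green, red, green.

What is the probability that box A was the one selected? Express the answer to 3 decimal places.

0.566

The likelihood of the observed sequence under each hypothesis: P(data | box A) = (3/9)(3/9)(6/9)(3/9) = 0.024691; P(data | box B) = (3/10)(3/10)(7/10)(3/10) = 0.0189.
Multiplying each by its prior: 1/2 · 0.024691 = 0.012346, 1/2 · 0.0189 = 0.00945; these sum to 0.021796.
By Bayes' rule, P(box A | data) = (0.012346) / (0.021796) = 0.56643.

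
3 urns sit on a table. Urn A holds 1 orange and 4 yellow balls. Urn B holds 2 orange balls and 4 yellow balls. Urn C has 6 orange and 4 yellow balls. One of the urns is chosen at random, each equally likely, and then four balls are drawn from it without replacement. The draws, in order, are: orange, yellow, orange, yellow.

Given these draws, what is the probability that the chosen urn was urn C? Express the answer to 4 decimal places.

Under each hypothesis, the probability of the observed sequence is: P(data | urn A) = (1/5)(4/4)(0/3) = 0; P(data | urn B) = (2/6)(4/5)(1/4)(3/3) = 1/15; P(data | urn C) = (6/10)(4/9)(5/8)(3/7) = 1/14.
Multiplying each by its prior: 1/3 · 0 = 0, 1/3 · 1/15 = 1/45, 1/3 · 1/14 = 1/42; with total 29/630.
So P(urn C | data) = (1/42) / (29/630) = 15/29.

0.5172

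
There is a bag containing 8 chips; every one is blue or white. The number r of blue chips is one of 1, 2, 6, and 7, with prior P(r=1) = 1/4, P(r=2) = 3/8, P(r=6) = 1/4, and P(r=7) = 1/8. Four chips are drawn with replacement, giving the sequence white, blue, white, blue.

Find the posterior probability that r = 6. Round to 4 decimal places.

The likelihood of the observed sequence under each hypothesis: P(data | r = 1) = (7/8)(1/8)(7/8)(1/8) = 0.011963; P(data | r = 2) = (6/8)(2/8)(6/8)(2/8) = 0.035156; P(data | r = 6) = (2/8)(6/8)(2/8)(6/8) = 0.035156; P(data | r = 7) = (1/8)(7/8)(1/8)(7/8) = 0.011963.
Weighting by the prior gives 1/4 · 0.011963 = 0.0029907, 3/8 · 0.035156 = 0.013184, 1/4 · 0.035156 = 0.0087891, 1/8 · 0.011963 = 0.0014954; these sum to 0.026459.
So P(r = 6 | data) = (0.0087891) / (0.026459) = 0.33218.

0.3322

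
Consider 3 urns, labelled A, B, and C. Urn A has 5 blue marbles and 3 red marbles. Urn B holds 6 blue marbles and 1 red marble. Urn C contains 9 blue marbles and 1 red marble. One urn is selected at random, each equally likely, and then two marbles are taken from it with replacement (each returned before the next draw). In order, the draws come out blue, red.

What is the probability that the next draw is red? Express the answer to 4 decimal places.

Under each hypothesis, the probability of the observed sequence is: P(data | urn A) = (5/8)(3/8) = 0.23438; P(data | urn B) = (6/7)(1/7) = 0.12245; P(data | urn C) = (9/10)(1/10) = 0.09.
Multiplying each by its prior: 1/3 · 0.23438 = 0.078125, 1/3 · 0.12245 = 0.040816, 1/3 · 0.09 = 0.03; summing to 0.14894.
Normalising, the posterior is P(urn A | data) = 0.52454, P(urn B | data) = 0.27404, P(urn C | data) = 0.20142.
So P(red next | data) = Σ P(red next | H) P(H | data) = (3/8)(0.52454) + (1/7)(0.27404) + (1/10)(0.20142) = 0.25599.

0.2560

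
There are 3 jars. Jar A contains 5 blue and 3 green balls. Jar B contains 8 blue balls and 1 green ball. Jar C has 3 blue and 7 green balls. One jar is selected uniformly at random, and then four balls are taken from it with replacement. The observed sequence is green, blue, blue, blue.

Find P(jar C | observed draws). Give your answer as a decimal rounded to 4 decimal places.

0.1003

Under each hypothesis, the probability of the observed sequence is: P(data | jar A) = (3/8)(5/8)(5/8)(5/8) = 0.091553; P(data | jar B) = (1/9)(8/9)(8/9)(8/9) = 0.078037; P(data | jar C) = (7/10)(3/10)(3/10)(3/10) = 0.0189.
Multiplying each by its prior: 1/3 · 0.091553 = 0.030518, 1/3 · 0.078037 = 0.026012, 1/3 · 0.0189 = 0.0063; with total 0.06283.
By Bayes' rule, P(jar C | data) = (0.0063) / (0.06283) = 0.10027.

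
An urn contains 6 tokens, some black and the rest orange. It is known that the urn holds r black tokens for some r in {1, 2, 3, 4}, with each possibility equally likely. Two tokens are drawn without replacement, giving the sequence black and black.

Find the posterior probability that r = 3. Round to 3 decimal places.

Under each hypothesis, the probability of the observed sequence is: P(data | r = 1) = (1/6)(0/5) = 0; P(data | r = 2) = (2/6)(1/5) = 1/15; P(data | r = 3) = (3/6)(2/5) = 1/5; P(data | r = 4) = (4/6)(3/5) = 2/5.
The prior-weighted likelihoods are 1/4 · 0 = 0, 1/4 · 1/15 = 1/60, 1/4 · 1/5 = 1/20, 1/4 · 2/5 = 1/10; these sum to 1/6.
So P(r = 3 | data) = (1/20) / (1/6) = 3/10.

0.300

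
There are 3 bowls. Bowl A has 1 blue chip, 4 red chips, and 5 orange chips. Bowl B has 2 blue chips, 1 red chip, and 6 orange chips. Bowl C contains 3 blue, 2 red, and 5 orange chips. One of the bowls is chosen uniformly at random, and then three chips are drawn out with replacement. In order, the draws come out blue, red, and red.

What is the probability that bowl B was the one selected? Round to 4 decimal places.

0.0892

For each hypothesis, P(data | H) works out to: P(data | bowl A) = (1/10)(4/10)(4/10) = 0.016; P(data | bowl B) = (2/9)(1/9)(1/9) = 0.0027435; P(data | bowl C) = (3/10)(2/10)(2/10) = 0.012.
The prior-weighted likelihoods are 1/3 · 0.016 = 0.0053333, 1/3 · 0.0027435 = 0.00091449, 1/3 · 0.012 = 0.004; with total 0.010248.
Therefore the posterior P(bowl B | data) = (0.00091449) / (0.010248) = 0.089238.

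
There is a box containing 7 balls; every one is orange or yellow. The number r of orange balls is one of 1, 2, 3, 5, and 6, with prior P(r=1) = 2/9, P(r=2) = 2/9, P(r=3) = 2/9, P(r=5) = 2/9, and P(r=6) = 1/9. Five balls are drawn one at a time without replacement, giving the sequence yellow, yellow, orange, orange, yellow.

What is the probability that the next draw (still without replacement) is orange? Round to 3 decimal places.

0.273

The likelihood of the observed sequence under each hypothesis: P(data | r = 1) = (6/7)(5/6)(1/5)(0/4) = 0; P(data | r = 2) = (5/7)(4/6)(2/5)(1/4)(3/3) = 1/21; P(data | r = 3) = (4/7)(3/6)(3/5)(2/4)(2/3) = 2/35; P(data | r = 5) = (2/7)(1/6)(5/5)(4/4)(0/3) = 0; P(data | r = 6) = (1/7)(0/6) = 0.
The prior-weighted likelihoods are 2/9 · 0 = 0, 2/9 · 1/21 = 2/189, 2/9 · 2/35 = 4/315, 2/9 · 0 = 0, 1/9 · 0 = 0; summing to 22/945.
The posterior is then P(r = 1 | data) = 0, P(r = 2 | data) = 5/11, P(r = 3 | data) = 6/11, P(r = 5 | data) = 0, P(r = 6 | data) = 0.
So P(orange next | data) = Σ P(orange next | H) P(H | data) = (0)(5/11) + (1/2)(6/11) = 3/11.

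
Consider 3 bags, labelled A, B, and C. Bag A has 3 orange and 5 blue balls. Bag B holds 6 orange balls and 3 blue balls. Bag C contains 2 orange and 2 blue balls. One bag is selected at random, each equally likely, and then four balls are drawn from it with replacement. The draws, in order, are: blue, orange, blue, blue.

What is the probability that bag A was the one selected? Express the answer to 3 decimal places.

Compute the likelihood of the observed sequence for each case: P(data | bag A) = (5/8)(3/8)(5/8)(5/8) = 0.091553; P(data | bag B) = (3/9)(6/9)(3/9)(3/9) = 0.024691; P(data | bag C) = (2/4)(2/4)(2/4)(2/4) = 0.0625.
Weighting by the prior gives 1/3 · 0.091553 = 0.030518, 1/3 · 0.024691 = 0.0082305, 1/3 · 0.0625 = 0.020833; summing to 0.059581.
By Bayes' rule, P(bag A | data) = (0.030518) / (0.059581) = 0.5122.

0.512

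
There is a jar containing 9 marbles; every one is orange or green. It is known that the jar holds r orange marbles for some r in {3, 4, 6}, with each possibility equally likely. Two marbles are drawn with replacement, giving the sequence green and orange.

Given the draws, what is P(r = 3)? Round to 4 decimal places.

Under each hypothesis, the probability of the observed sequence is: P(data | r = 3) = (6/9)(3/9) = 2/9; P(data | r = 4) = (5/9)(4/9) = 20/81; P(data | r = 6) = (3/9)(6/9) = 2/9.
Multiplying each by its prior: 1/3 · 2/9 = 2/27, 1/3 · 20/81 = 20/243, 1/3 · 2/9 = 2/27; summing to 56/243.
Therefore the posterior P(r = 3 | data) = (2/27) / (56/243) = 9/28.

0.3214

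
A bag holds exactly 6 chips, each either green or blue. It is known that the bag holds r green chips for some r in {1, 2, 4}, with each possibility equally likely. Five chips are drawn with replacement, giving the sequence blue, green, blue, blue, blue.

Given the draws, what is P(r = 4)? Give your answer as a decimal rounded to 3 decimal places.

Under each hypothesis, the probability of the observed sequence is: P(data | r = 1) = (5/6)(1/6)(5/6)(5/6)(5/6) = 0.080376; P(data | r = 2) = (4/6)(2/6)(4/6)(4/6)(4/6) = 0.065844; P(data | r = 4) = (2/6)(4/6)(2/6)(2/6)(2/6) = 0.0082305.
Weighting by the prior gives 1/3 · 0.080376 = 0.026792, 1/3 · 0.065844 = 0.021948, 1/3 · 0.0082305 = 0.0027435; these sum to 0.051483.
Hence P(r = 4 | data) = (0.0027435) / (0.051483) = 0.053289.

0.053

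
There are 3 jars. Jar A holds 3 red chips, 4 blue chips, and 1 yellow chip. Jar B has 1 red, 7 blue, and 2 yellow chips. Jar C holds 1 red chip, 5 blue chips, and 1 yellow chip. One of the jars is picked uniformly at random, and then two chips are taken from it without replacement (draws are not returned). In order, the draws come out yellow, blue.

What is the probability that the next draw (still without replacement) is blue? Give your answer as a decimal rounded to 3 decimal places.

0.716

Compute the likelihood of the observed sequence for each case: P(data | jar A) = (1/8)(4/7) = 1/14; P(data | jar B) = (2/10)(7/9) = 7/45; P(data | jar C) = (1/7)(5/6) = 5/42.
The prior-weighted likelihoods are 1/3 · 1/14 = 1/42, 1/3 · 7/45 = 7/135, 1/3 · 5/42 = 5/126; these sum to 109/945.
Normalising, the posterior is P(jar A | data) = 45/218, P(jar B | data) = 49/109, P(jar C | data) = 75/218.
Averaging over the posterior, P(blue next | data) = (1/2)(45/218) + (3/4)(49/109) + (4/5)(75/218) = 78/109.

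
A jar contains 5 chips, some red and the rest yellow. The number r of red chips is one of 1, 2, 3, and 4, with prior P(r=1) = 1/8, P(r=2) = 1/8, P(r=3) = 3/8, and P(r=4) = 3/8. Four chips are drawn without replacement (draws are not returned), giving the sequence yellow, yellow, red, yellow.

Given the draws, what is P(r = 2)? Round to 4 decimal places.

0.3333

Compute the likelihood of the observed sequence for each case: P(data | r = 1) = (4/5)(3/4)(1/3)(2/2) = 1/5; P(data | r = 2) = (3/5)(2/4)(2/3)(1/2) = 1/10; P(data | r = 3) = (2/5)(1/4)(3/3)(0/2) = 0; P(data | r = 4) = (1/5)(0/4) = 0.
Weighting by the prior gives 1/8 · 1/5 = 1/40, 1/8 · 1/10 = 1/80, 3/8 · 0 = 0, 3/8 · 0 = 0; summing to 3/80.
So P(r = 2 | data) = (1/80) / (3/80) = 1/3.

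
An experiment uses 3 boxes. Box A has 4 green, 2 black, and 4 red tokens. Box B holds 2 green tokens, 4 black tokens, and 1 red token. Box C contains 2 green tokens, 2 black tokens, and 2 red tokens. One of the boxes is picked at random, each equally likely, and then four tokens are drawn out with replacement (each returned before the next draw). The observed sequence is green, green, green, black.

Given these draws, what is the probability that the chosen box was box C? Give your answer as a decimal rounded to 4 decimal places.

0.3209

Under each hypothesis, the probability of the observed sequence is: P(data | box A) = (4/10)(4/10)(4/10)(2/10) = 0.0128; P(data | box B) = (2/7)(2/7)(2/7)(4/7) = 0.013328; P(data | box C) = (2/6)(2/6)(2/6)(2/6) = 0.012346.
The prior-weighted likelihoods are 1/3 · 0.0128 = 0.0042667, 1/3 · 0.013328 = 0.0044426, 1/3 · 0.012346 = 0.0041152; with total 0.012824.
By Bayes' rule, P(box C | data) = (0.0041152) / (0.012824) = 0.32089.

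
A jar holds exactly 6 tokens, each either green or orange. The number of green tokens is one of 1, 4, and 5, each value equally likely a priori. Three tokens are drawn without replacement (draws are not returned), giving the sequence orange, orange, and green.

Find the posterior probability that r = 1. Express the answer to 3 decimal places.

The likelihood of the observed sequence under each hypothesis: P(data | r = 1) = (5/6)(4/5)(1/4) = 1/6; P(data | r = 4) = (2/6)(1/5)(4/4) = 1/15; P(data | r = 5) = (1/6)(0/5) = 0.
The prior-weighted likelihoods are 1/3 · 1/6 = 1/18, 1/3 · 1/15 = 1/45, 1/3 · 0 = 0; these sum to 7/90.
Hence P(r = 1 | data) = (1/18) / (7/90) = 5/7.

0.714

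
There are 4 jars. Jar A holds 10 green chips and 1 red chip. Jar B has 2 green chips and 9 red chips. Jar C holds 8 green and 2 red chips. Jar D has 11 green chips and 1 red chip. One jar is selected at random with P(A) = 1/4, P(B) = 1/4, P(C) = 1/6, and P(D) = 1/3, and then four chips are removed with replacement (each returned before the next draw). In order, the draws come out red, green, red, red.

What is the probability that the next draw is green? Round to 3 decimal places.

0.217

Under each hypothesis, the probability of the observed sequence is: P(data | jar A) = (1/11)(10/11)(1/11)(1/11) = 0.00068301; P(data | jar B) = (9/11)(2/11)(9/11)(9/11) = 0.099583; P(data | jar C) = (2/10)(8/10)(2/10)(2/10) = 0.0064; P(data | jar D) = (1/12)(11/12)(1/12)(1/12) = 0.00053048.
Multiplying each by its prior: 1/4 · 0.00068301 = 0.00017075, 1/4 · 0.099583 = 0.024896, 1/6 · 0.0064 = 0.0010667, 1/3 · 0.00053048 = 0.00017683; with total 0.02631.
The posterior is then P(jar A | data) = 0.00649, P(jar B | data) = 0.94625, P(jar C | data) = 0.040542, P(jar D | data) = 0.0067208.
So P(green next | data) = Σ P(green next | H) P(H | data) = (10/11)(0.00649) + (2/11)(0.94625) + (4/5)(0.040542) + (11/12)(0.0067208) = 0.21654.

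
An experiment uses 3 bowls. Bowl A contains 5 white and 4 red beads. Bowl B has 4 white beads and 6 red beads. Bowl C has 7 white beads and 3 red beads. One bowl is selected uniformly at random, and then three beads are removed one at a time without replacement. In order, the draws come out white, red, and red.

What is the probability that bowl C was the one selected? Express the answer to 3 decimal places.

0.170

Under each hypothesis, the probability of the observed sequence is: P(data | bowl A) = (5/9)(4/8)(3/7) = 0.11905; P(data | bowl B) = (4/10)(6/9)(5/8) = 0.16667; P(data | bowl C) = (7/10)(3/9)(2/8) = 0.058333.
Weighting by the prior gives 1/3 · 0.11905 = 0.039683, 1/3 · 0.16667 = 0.055556, 1/3 · 0.058333 = 0.019444; summing to 0.11468.
Hence P(bowl C | data) = (0.019444) / (0.11468) = 0.16955.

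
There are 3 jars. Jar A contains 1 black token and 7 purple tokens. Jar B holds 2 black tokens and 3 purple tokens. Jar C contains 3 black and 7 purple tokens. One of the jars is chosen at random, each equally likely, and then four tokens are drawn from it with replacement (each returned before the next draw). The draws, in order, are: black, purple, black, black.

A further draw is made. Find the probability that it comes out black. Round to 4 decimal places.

Under each hypothesis, the probability of the observed sequence is: P(data | jar A) = (1/8)(7/8)(1/8)(1/8) = 0.001709; P(data | jar B) = (2/5)(3/5)(2/5)(2/5) = 0.0384; P(data | jar C) = (3/10)(7/10)(3/10)(3/10) = 0.0189.
The prior-weighted likelihoods are 1/3 · 0.001709 = 0.00056966, 1/3 · 0.0384 = 0.0128, 1/3 · 0.0189 = 0.0063; with total 0.01967.
Normalising, the posterior is P(jar A | data) = 0.028961, P(jar B | data) = 0.65075, P(jar C | data) = 0.32029.
Averaging over the posterior, P(black next | data) = (1/8)(0.028961) + (2/5)(0.65075) + (3/10)(0.32029) = 0.36001.

0.3600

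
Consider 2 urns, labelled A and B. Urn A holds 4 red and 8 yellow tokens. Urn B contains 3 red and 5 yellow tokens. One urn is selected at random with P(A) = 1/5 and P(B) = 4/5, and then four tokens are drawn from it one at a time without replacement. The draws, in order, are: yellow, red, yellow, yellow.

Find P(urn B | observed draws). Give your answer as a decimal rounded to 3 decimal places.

Compute the likelihood of the observed sequence for each case: P(data | urn A) = (8/12)(4/11)(7/10)(6/9) = 0.11313; P(data | urn B) = (5/8)(3/7)(4/6)(3/5) = 0.10714.
Multiplying each by its prior: 1/5 · 0.11313 = 0.022626, 4/5 · 0.10714 = 0.085714; these sum to 0.10834.
Therefore the posterior P(urn B | data) = (0.085714) / (0.10834) = 0.79116.

0.791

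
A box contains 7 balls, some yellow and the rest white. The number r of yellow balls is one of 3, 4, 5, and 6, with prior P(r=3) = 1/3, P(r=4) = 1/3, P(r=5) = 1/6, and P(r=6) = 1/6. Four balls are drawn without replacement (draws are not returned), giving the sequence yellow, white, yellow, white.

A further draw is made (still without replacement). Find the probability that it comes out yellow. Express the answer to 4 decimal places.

The likelihood of the observed sequence under each hypothesis: P(data | r = 3) = (3/7)(4/6)(2/5)(3/4) = 3/35; P(data | r = 4) = (4/7)(3/6)(3/5)(2/4) = 3/35; P(data | r = 5) = (5/7)(2/6)(4/5)(1/4) = 1/21; P(data | r = 6) = (6/7)(1/6)(5/5)(0/4) = 0.
Multiplying each by its prior: 1/3 · 3/35 = 1/35, 1/3 · 3/35 = 1/35, 1/6 · 1/21 = 1/126, 1/6 · 0 = 0; summing to 41/630.
Normalising, the posterior is P(r = 3 | data) = 18/41, P(r = 4 | data) = 18/41, P(r = 5 | data) = 5/41, P(r = 6 | data) = 0.
So P(yellow next | data) = Σ P(yellow next | H) P(H | data) = (1/3)(18/41) + (2/3)(18/41) + (1)(5/41) = 23/41.

0.5610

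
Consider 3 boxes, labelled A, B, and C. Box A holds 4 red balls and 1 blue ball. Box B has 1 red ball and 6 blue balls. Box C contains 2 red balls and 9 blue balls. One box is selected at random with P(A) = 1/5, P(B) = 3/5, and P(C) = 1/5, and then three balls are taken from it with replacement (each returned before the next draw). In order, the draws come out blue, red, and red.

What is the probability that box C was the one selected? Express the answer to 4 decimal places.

Under each hypothesis, the probability of the observed sequence is: P(data | box A) = (1/5)(4/5)(4/5) = 0.128; P(data | box B) = (6/7)(1/7)(1/7) = 0.017493; P(data | box C) = (9/11)(2/11)(2/11) = 0.027047.
Weighting by the prior gives 1/5 · 0.128 = 0.0256, 3/5 · 0.017493 = 0.010496, 1/5 · 0.027047 = 0.0054095; these sum to 0.041505.
Hence P(box C | data) = (0.0054095) / (0.041505) = 0.13033.

0.1303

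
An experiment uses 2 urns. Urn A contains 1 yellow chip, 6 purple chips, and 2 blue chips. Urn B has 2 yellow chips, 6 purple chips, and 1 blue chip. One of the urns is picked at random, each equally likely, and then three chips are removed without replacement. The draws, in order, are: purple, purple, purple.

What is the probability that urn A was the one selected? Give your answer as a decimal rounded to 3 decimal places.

0.500

The likelihood of the observed sequence under each hypothesis: P(data | urn A) = (6/9)(5/8)(4/7) = 5/21; P(data | urn B) = (6/9)(5/8)(4/7) = 5/21.
Multiplying each by its prior: 1/2 · 5/21 = 5/42, 1/2 · 5/21 = 5/42; these sum to 5/21.
Therefore the posterior P(urn A | data) = (5/42) / (5/21) = 1/2.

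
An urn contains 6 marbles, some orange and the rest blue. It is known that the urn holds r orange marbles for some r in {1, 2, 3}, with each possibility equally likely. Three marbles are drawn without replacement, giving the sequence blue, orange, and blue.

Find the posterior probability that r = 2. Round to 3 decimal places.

Under each hypothesis, the probability of the observed sequence is: P(data | r = 1) = (5/6)(1/5)(4/4) = 1/6; P(data | r = 2) = (4/6)(2/5)(3/4) = 1/5; P(data | r = 3) = (3/6)(3/5)(2/4) = 3/20.
Multiplying each by its prior: 1/3 · 1/6 = 1/18, 1/3 · 1/5 = 1/15, 1/3 · 3/20 = 1/20; these sum to 31/180.
By Bayes' rule, P(r = 2 | data) = (1/15) / (31/180) = 12/31.

0.387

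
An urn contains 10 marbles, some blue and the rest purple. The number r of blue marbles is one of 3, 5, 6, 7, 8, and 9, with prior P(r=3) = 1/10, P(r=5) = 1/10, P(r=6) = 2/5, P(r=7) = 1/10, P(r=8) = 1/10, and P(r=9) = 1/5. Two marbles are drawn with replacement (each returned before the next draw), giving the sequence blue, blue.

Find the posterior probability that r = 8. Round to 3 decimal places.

0.141

For each hypothesis, P(data | H) works out to: P(data | r = 3) = (3/10)(3/10) = 9/100; P(data | r = 5) = (5/10)(5/10) = 1/4; P(data | r = 6) = (6/10)(6/10) = 9/25; P(data | r = 7) = (7/10)(7/10) = 49/100; P(data | r = 8) = (8/10)(8/10) = 16/25; P(data | r = 9) = (9/10)(9/10) = 81/100.
Weighting by the prior gives 1/10 · 9/100 = 9/1000, 1/10 · 1/4 = 1/40, 2/5 · 9/25 = 18/125, 1/10 · 49/100 = 49/1000, 1/10 · 16/25 = 8/125, 1/5 · 81/100 = 81/500; with total 453/1000.
Therefore the posterior P(r = 8 | data) = (8/125) / (453/1000) = 64/453.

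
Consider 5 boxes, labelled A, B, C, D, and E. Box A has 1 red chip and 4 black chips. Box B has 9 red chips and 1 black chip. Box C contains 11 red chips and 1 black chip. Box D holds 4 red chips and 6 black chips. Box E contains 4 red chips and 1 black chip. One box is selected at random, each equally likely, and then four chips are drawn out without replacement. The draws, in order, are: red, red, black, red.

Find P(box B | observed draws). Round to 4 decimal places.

0.2428

The likelihood of the observed sequence under each hypothesis: P(data | box A) = (1/5)(0/4) = 0; P(data | box B) = (9/10)(8/9)(1/8)(7/7) = 0.1; P(data | box C) = (11/12)(10/11)(1/10)(9/9) = 0.083333; P(data | box D) = (4/10)(3/9)(6/8)(2/7) = 0.028571; P(data | box E) = (4/5)(3/4)(1/3)(2/2) = 0.2.
Weighting by the prior gives 1/5 · 0 = 0, 1/5 · 0.1 = 0.02, 1/5 · 0.083333 = 0.016667, 1/5 · 0.028571 = 0.0057143, 1/5 · 0.2 = 0.04; with total 0.082381.
Hence P(box B | data) = (0.02) / (0.082381) = 0.24277.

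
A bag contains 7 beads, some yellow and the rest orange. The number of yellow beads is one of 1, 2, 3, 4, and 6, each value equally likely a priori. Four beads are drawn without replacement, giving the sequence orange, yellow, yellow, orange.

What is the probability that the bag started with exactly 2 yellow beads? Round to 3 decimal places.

Compute the likelihood of the observed sequence for each case: P(data | r = 1) = (6/7)(1/6)(0/5) = 0; P(data | r = 2) = (5/7)(2/6)(1/5)(4/4) = 1/21; P(data | r = 3) = (4/7)(3/6)(2/5)(3/4) = 3/35; P(data | r = 4) = (3/7)(4/6)(3/5)(2/4) = 3/35; P(data | r = 6) = (1/7)(6/6)(5/5)(0/4) = 0.
Weighting by the prior gives 1/5 · 0 = 0, 1/5 · 1/21 = 1/105, 1/5 · 3/35 = 3/175, 1/5 · 3/35 = 3/175, 1/5 · 0 = 0; these sum to 23/525.
Therefore the posterior P(r = 2 | data) = (1/105) / (23/525) = 5/23.

0.217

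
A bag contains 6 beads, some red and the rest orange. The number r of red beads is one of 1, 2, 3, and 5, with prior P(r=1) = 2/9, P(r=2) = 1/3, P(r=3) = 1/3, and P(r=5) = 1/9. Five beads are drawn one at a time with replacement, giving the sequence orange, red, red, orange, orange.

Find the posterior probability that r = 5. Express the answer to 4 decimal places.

Compute the likelihood of the observed sequence for each case: P(data | r = 1) = (5/6)(1/6)(1/6)(5/6)(5/6) = 0.016075; P(data | r = 2) = (4/6)(2/6)(2/6)(4/6)(4/6) = 0.032922; P(data | r = 3) = (3/6)(3/6)(3/6)(3/6)(3/6) = 0.03125; P(data | r = 5) = (1/6)(5/6)(5/6)(1/6)(1/6) = 0.003215.
The prior-weighted likelihoods are 2/9 · 0.016075 = 0.0035722, 1/3 · 0.032922 = 0.010974, 1/3 · 0.03125 = 0.010417, 1/9 · 0.003215 = 0.00035722; with total 0.02532.
Hence P(r = 5 | data) = (0.00035722) / (0.02532) = 0.014108.

0.0141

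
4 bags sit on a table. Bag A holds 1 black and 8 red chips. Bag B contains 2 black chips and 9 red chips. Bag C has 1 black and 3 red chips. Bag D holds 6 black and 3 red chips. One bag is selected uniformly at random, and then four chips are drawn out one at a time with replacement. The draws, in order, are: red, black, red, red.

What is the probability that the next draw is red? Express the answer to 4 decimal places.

0.7738

Compute the likelihood of the observed sequence for each case: P(data | bag A) = (8/9)(1/9)(8/9)(8/9) = 0.078037; P(data | bag B) = (9/11)(2/11)(9/11)(9/11) = 0.099583; P(data | bag C) = (3/4)(1/4)(3/4)(3/4) = 0.10547; P(data | bag D) = (3/9)(6/9)(3/9)(3/9) = 0.024691.
Multiplying each by its prior: 1/4 · 0.078037 = 0.019509, 1/4 · 0.099583 = 0.024896, 1/4 · 0.10547 = 0.026367, 1/4 · 0.024691 = 0.0061728; these sum to 0.076945.
Dividing through by the total gives posterior P(bag A | data) = 0.25355, P(bag B | data) = 0.32355, P(bag C | data) = 0.34268, P(bag D | data) = 0.080224.
So P(red next | data) = Σ P(red next | H) P(H | data) = (8/9)(0.25355) + (9/11)(0.32355) + (3/4)(0.34268) + (1/3)(0.080224) = 0.77385.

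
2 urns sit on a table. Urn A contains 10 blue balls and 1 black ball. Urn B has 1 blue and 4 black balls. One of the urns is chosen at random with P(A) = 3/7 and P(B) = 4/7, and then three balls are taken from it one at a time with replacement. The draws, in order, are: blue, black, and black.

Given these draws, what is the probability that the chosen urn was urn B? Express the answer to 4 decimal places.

For each hypothesis, P(data | H) works out to: P(data | urn A) = (10/11)(1/11)(1/11) = 0.0075131; P(data | urn B) = (1/5)(4/5)(4/5) = 0.128.
Multiplying each by its prior: 3/7 · 0.0075131 = 0.0032199, 4/7 · 0.128 = 0.073143; these sum to 0.076363.
By Bayes' rule, P(urn B | data) = (0.073143) / (0.076363) = 0.95783.

0.9578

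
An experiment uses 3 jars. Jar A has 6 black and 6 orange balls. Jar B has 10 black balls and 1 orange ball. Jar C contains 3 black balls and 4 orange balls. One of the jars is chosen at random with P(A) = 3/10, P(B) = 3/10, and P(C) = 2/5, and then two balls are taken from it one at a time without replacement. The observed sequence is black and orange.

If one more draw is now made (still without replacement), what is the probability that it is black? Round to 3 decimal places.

Compute the likelihood of the observed sequence for each case: P(data | jar A) = (6/12)(6/11) = 3/11; P(data | jar B) = (10/11)(1/10) = 1/11; P(data | jar C) = (3/7)(4/6) = 2/7.
Weighting by the prior gives 3/10 · 3/11 = 9/110, 3/10 · 1/11 = 3/110, 2/5 · 2/7 = 4/35; with total 86/385.
Normalising, the posterior is P(jar A | data) = 0.36628, P(jar B | data) = 0.12209, P(jar C | data) = 0.51163.
The predictive probability is P(black next | data) = (1/2)(0.36628) + (1)(0.12209) + (2/5)(0.51163) = 0.50988.

0.510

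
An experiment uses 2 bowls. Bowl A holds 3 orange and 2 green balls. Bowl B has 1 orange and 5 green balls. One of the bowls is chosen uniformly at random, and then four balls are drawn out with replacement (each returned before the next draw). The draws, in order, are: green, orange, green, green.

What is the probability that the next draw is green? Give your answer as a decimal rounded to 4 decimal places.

0.7099

The likelihood of the observed sequence under each hypothesis: P(data | bowl A) = (2/5)(3/5)(2/5)(2/5) = 0.0384; P(data | bowl B) = (5/6)(1/6)(5/6)(5/6) = 0.096451.
Multiplying each by its prior: 1/2 · 0.0384 = 0.0192, 1/2 · 0.096451 = 0.048225; with total 0.067425.
The posterior is then P(bowl A | data) = 0.28476, P(bowl B | data) = 0.71524.
Averaging over the posterior, P(green next | data) = (2/5)(0.28476) + (5/6)(0.71524) = 0.70994.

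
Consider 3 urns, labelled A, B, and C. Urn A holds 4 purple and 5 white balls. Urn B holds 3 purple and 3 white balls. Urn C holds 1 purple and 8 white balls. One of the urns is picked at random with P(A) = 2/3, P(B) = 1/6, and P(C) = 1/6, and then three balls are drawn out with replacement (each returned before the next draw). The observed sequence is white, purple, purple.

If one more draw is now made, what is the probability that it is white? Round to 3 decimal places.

0.550

Compute the likelihood of the observed sequence for each case: P(data | urn A) = (5/9)(4/9)(4/9) = 0.10974; P(data | urn B) = (3/6)(3/6)(3/6) = 0.125; P(data | urn C) = (8/9)(1/9)(1/9) = 0.010974.
Multiplying each by its prior: 2/3 · 0.10974 = 0.07316, 1/6 · 0.125 = 0.020833, 1/6 · 0.010974 = 0.001829; these sum to 0.095822.
Dividing through by the total gives posterior P(urn A | data) = 0.7635, P(urn B | data) = 0.21742, P(urn C | data) = 0.019087.
The predictive probability is P(white next | data) = (5/9)(0.7635) + (1/2)(0.21742) + (8/9)(0.019087) = 0.54984.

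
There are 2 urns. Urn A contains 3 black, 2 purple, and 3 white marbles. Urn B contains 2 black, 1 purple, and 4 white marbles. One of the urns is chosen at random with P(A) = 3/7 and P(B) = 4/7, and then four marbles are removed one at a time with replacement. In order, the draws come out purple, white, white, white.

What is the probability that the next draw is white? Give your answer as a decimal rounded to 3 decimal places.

0.518

The likelihood of the observed sequence under each hypothesis: P(data | urn A) = (2/8)(3/8)(3/8)(3/8) = 0.013184; P(data | urn B) = (1/7)(4/7)(4/7)(4/7) = 0.026656.
The prior-weighted likelihoods are 3/7 · 0.013184 = 0.0056501, 4/7 · 0.026656 = 0.015232; these sum to 0.020882.
The posterior is then P(urn A | data) = 0.27058, P(urn B | data) = 0.72942.
Averaging over the posterior, P(white next | data) = (3/8)(0.27058) + (4/7)(0.72942) = 0.51828.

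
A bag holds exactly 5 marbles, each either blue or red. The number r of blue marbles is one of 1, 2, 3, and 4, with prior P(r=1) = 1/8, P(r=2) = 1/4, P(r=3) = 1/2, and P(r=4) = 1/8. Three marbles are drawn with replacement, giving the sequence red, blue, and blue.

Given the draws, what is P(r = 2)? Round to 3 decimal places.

The likelihood of the observed sequence under each hypothesis: P(data | r = 1) = (4/5)(1/5)(1/5) = 4/125; P(data | r = 2) = (3/5)(2/5)(2/5) = 12/125; P(data | r = 3) = (2/5)(3/5)(3/5) = 18/125; P(data | r = 4) = (1/5)(4/5)(4/5) = 16/125.
Weighting by the prior gives 1/8 · 4/125 = 1/250, 1/4 · 12/125 = 3/125, 1/2 · 18/125 = 9/125, 1/8 · 16/125 = 2/125; with total 29/250.
Therefore the posterior P(r = 2 | data) = (3/125) / (29/250) = 6/29.

0.207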